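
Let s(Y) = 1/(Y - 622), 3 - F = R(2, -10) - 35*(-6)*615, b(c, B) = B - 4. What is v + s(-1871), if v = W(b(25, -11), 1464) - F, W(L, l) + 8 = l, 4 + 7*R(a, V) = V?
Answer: 325588292/2493 ≈ 1.3060e+5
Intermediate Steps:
R(a, V) = -4/7 + V/7
b(c, B) = -4 + B
W(L, l) = -8 + l
F = -129145 (F = 3 - ((-4/7 + (1/7)*(-10)) - 35*(-6)*615) = 3 - ((-4/7 - 10/7) + 210*615) = 3 - (-2 + 129150) = 3 - 1*129148 = 3 - 129148 = -129145)
v = 130601 (v = (-8 + 1464) - 1*(-129145) = 1456 + 129145 = 130601)
s(Y) = 1/(-622 + Y)
v + s(-1871) = 130601 + 1/(-622 - 1871) = 130601 + 1/(-2493) = 130601 - 1/2493 = 325588292/2493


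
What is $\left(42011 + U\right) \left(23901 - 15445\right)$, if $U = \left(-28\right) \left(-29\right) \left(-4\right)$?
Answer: $327779928$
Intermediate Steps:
$U = -3248$ ($U = 812 \left(-4\right) = -3248$)
$\left(42011 + U\right) \left(23901 - 15445\right) = \left(42011 - 3248\right) \left(23901 - 15445\right) = 38763 \cdot 8456 = 327779928$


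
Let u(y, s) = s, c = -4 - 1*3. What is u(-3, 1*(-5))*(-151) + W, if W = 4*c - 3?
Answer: 724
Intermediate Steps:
c = -7 (c = -4 - 3 = -7)
W = -31 (W = 4*(-7) - 3 = -28 - 3 = -31)
u(-3, 1*(-5))*(-151) + W = (1*(-5))*(-151) - 31 = -5*(-151) - 31 = 755 - 31 = 724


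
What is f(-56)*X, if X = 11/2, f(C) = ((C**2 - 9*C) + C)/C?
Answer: -352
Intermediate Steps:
f(C) = (C**2 - 8*C)/C
X = 11/2 (X = 11*(1/2) = 11/2 ≈ 5.5000)
f(-56)*X = (-8 - 56)*(11/2) = -64*11/2 = -352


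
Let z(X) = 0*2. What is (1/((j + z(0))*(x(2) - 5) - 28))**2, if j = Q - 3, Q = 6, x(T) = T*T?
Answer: 1/961 ≈ 0.0010406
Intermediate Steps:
x(T) = T**2
z(X) = 0
j = 3 (j = 6 - 3 = 3)
(1/((j + z(0))*(x(2) - 5) - 28))**2 = (1/((3 + 0)*(2**2 - 5) - 28))**2 = (1/(3*(4 - 5) - 28))**2 = (1/(3*(-1) - 28))**2 = (1/(-3 - 28))**2 = (1/(-31))**2 = (-1/31)**2 = 1/961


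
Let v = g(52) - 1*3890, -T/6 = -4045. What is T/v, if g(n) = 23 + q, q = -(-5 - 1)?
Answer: -8090/1287 ≈ -6.2859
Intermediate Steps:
q = 6 (q = -1*(-6) = 6)
T = 24270 (T = -6*(-4045) = 24270)
g(n) = 29 (g(n) = 23 + 6 = 29)
v = -3861 (v = 29 - 1*3890 = 29 - 3890 = -3861)
T/v = 24270/(-3861) = 24270*(-1/3861) = -8090/1287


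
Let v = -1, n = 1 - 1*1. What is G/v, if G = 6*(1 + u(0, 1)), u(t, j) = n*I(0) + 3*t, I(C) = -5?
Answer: -6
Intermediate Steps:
n = 0 (n = 1 - 1 = 0)
u(t, j) = 3*t (u(t, j) = 0*(-5) + 3*t = 0 + 3*t = 3*t)
G = 6 (G = 6*(1 + 3*0) = 6*(1 + 0) = 6*1 = 6)
G/v = 6/(-1) = 6*(-1) = -6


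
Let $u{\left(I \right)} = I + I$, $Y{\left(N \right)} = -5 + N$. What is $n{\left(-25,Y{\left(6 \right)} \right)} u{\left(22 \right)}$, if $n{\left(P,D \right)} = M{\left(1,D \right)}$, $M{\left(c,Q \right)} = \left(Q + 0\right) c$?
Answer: $44$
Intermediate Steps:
$M{\left(c,Q \right)} = Q c$
$u{\left(I \right)} = 2 I$
$n{\left(P,D \right)} = D$ ($n{\left(P,D \right)} = D 1 = D$)
$n{\left(-25,Y{\left(6 \right)} \right)} u{\left(22 \right)} = \left(-5 + 6\right) 2 \cdot 22 = 1 \cdot 44 = 44$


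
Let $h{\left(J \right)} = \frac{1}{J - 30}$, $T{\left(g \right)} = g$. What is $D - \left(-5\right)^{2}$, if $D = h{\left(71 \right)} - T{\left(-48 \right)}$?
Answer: $\frac{944}{41} \approx 23.024$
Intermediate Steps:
$h{\left(J \right)} = \frac{1}{-30 + J}$
$D = \frac{1969}{41}$ ($D = \frac{1}{-30 + 71} - -48 = \frac{1}{41} + 48 = \frac{1969}{41} \approx 48.024$)
$D - \left(-5\right)^{2} = \frac{1969}{41} - \left(-5\right)^{2} = \frac{1969}{41} - 25 = \frac{944}{41}$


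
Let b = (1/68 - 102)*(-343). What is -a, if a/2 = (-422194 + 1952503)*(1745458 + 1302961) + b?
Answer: -317221568518733/34 ≈ -9.3300e+12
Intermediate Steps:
b = 2378705/68 (b = (1/68 - 102)*(-343) = -6935/68*(-343) = 2378705/68 ≈ 34981.)
a = 317221568518733/34 (a = 2*((-422194 + 1952503)*(1745458 + 1302961) + 2378705/68) = 2*(1530309*3048419 + 2378705/68) = 2*(4665023031471 + 2378705/68) = 2*(317221568518733/68) = 317221568518733/34 ≈ 9.3300e+12)
-a = -1*317221568518733/34 = -317221568518733/34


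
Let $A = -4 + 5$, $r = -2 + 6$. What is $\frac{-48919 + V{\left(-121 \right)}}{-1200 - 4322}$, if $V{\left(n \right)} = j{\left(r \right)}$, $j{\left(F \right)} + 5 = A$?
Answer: $\frac{48923}{5522} \approx 8.8596$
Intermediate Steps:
$r = 4$
$A = 1$
$j{\left(F \right)} = -4$ ($j{\left(F \right)} = -5 + 1 = -4$)
$V{\left(n \right)} = -4$
$\frac{-48919 + V{\left(-121 \right)}}{-1200 - 4322} = \frac{-48919 - 4}{-1200 - 4322} = - \frac{48923}{-5522} = \left(-48923\right) \left(- \frac{1}{5522}\right) = \frac{48923}{5522}$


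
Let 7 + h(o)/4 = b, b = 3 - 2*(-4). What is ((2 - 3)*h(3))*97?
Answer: -1552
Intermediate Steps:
b = 11 (b = 3 + 8 = 11)
h(o) = 16 (h(o) = -28 + 4*11 = -28 + 44 = 16)
((2 - 3)*h(3))*97 = ((2 - 3)*16)*97 = -1*16*97 = -16*97 = -1552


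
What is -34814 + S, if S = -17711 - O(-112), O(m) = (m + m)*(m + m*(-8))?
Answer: 123091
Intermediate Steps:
O(m) = -14*m**2 (O(m) = (2*m)*(m - 8*m) = (2*m)*(-7*m) = -14*m**2)
S = 157905 (S = -17711 - (-14)*(-112)**2 = -17711 - (-14)*12544 = -17711 - 1*(-175616) = -17711 + 175616 = 157905)
-34814 + S = -34814 + 157905 = 123091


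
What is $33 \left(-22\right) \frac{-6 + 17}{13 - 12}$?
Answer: $-7986$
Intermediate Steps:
$33 \left(-22\right) \frac{-6 + 17}{13 - 12} = - 726 \cdot \frac{11}{1} = - 726 \cdot 11 \cdot 1 = \left(-726\right) 11 = -7986$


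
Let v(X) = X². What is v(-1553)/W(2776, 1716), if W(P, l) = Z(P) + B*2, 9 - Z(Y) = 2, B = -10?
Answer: -2411809/13 ≈ -1.8552e+5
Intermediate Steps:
Z(Y) = 7 (Z(Y) = 9 - 1*2 = 9 - 2 = 7)
W(P, l) = -13 (W(P, l) = 7 - 10*2 = 7 - 20 = -13)
v(-1553)/W(2776, 1716) = (-1553)²/(-13) = 2411809*(-1/13) = -2411809/13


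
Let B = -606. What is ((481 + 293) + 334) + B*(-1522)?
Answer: 923440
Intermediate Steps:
((481 + 293) + 334) + B*(-1522) = ((481 + 293) + 334) - 606*(-1522) = (774 + 334) + 922332 = 1108 + 922332 = 923440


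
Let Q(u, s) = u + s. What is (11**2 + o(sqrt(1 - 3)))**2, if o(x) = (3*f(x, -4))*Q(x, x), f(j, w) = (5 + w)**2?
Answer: 14569 + 1452*I*sqrt(2) ≈ 14569.0 + 2053.4*I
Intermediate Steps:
Q(u, s) = s + u
o(x) = 6*x (o(x) = (3*(5 - 4)**2)*(x + x) = (3*1**2)*(2*x) = (3*1)*(2*x) = 3*(2*x) = 6*x)
(11**2 + o(sqrt(1 - 3)))**2 = (11**2 + 6*sqrt(1 - 3))**2 = (121 + 6*sqrt(-2))**2 = (121 + 6*(I*sqrt(2)))**2 = (121 + 6*I*sqrt(2))**2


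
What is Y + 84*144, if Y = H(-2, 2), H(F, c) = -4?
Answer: 12092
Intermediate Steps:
Y = -4
Y + 84*144 = -4 + 84*144 = -4 + 12096 = 12092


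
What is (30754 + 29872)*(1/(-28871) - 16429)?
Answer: -28756224959160/28871 ≈ -9.9602e+8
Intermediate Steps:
(30754 + 29872)*(1/(-28871) - 16429) = 60626*(-1/28871 - 16429) = 60626*(-474321660/28871) = -28756224959160/28871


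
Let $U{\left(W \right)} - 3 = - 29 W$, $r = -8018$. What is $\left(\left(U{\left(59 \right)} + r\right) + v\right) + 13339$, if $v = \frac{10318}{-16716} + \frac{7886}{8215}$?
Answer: $\frac{35442230659}{9808710} \approx 3613.3$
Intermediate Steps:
$U{\left(W \right)} = 3 - 29 W$
$v = \frac{3361429}{9808710}$ ($v = 10318 \left(- \frac{1}{16716}\right) + 7886 \cdot \frac{1}{8215} = - \frac{737}{1194} + \frac{7886}{8215} = \frac{3361429}{9808710} \approx 0.3427$)
$\left(\left(U{\left(59 \right)} + r\right) + v\right) + 13339 = \left(\left(\left(3 - 1711\right) - 8018\right) + \frac{3361429}{9808710}\right) + 13339 = \left(\left(-1708 - 8018\right) + \frac{3361429}{9808710}\right) + 13339 = \left(-9726 + \frac{3361429}{9808710}\right) + 13339 = - \frac{95396152031}{9808710} + 13339 = \frac{35442230659}{9808710}$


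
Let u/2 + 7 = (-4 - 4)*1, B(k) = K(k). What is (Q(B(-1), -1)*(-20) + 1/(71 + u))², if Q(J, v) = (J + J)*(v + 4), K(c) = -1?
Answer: 24216241/1681 ≈ 14406.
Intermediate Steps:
B(k) = -1
Q(J, v) = 2*J*(4 + v) (Q(J, v) = (2*J)*(4 + v) = 2*J*(4 + v))
u = -30 (u = -14 + 2*((-4 - 4)*1) = -14 + 2*(-8*1) = -14 + 2*(-8) = -14 - 16 = -30)
(Q(B(-1), -1)*(-20) + 1/(71 + u))² = ((2*(-1)*(4 - 1))*(-20) + 1/(71 - 30))² = ((2*(-1)*3)*(-20) + 1/41)² = (-6*(-20) + 1/41)² = (120 + 1/41)² = (4921/41)² = 24216241/1681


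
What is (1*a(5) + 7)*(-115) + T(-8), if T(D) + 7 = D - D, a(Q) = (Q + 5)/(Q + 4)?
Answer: -8458/9 ≈ -939.78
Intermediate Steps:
a(Q) = (5 + Q)/(4 + Q)
T(D) = -7 (T(D) = -7 + (D - D) = -7 + 0 = -7)
(1*a(5) + 7)*(-115) + T(-8) = (1*((5 + 5)/(4 + 5)) + 7)*(-115) - 7 = (1*(10/9) + 7)*(-115) - 7 = (10/9 + 7)*(-115) - 7 = (73/9)*(-115) - 7 = -8395/9 - 7 = -8458/9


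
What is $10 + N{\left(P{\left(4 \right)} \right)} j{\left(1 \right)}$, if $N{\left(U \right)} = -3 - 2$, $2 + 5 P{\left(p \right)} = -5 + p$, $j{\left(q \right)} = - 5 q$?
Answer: $35$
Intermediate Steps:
$P{\left(p \right)} = - \frac{7}{5} + \frac{p}{5}$ ($P{\left(p \right)} = - \frac{2}{5} + \frac{-5 + p}{5} = - \frac{2}{5} + \left(-1 + \frac{p}{5}\right) = - \frac{7}{5} + \frac{p}{5}$)
$N{\left(U \right)} = -5$
$10 + N{\left(P{\left(4 \right)} \right)} j{\left(1 \right)} = 10 - 5 \left(\left(-5\right) 1\right) = 10 - -25 = 10 + 25 = 35$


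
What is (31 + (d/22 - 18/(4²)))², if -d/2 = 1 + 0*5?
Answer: 6869641/7744 ≈ 887.09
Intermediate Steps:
d = -2 (d = -2*(1 + 0*5) = -2*(1 + 0) = -2*1 = -2)
(31 + (d/22 - 18/(4²)))² = (31 + (-2/22 - 18/(4²)))² = (31 + (-2*1/22 - 18/16))² = (31 + (-1/11 - 18*1/16))² = (31 + (-1/11 - 9/8))² = (31 - 107/88)² = (2621/88)² = 6869641/7744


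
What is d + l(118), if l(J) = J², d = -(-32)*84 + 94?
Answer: 16706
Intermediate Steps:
d = 2782 (d = -32*(-84) + 94 = 2688 + 94 = 2782)
d + l(118) = 2782 + 118² = 2782 + 13924 = 16706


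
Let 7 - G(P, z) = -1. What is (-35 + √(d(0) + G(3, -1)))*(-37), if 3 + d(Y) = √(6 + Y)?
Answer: 1295 - 37*√(5 + √6) ≈ 1194.0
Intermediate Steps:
G(P, z) = 8 (G(P, z) = 7 - 1*(-1) = 7 + 1 = 8)
d(Y) = -3 + √(6 + Y)
(-35 + √(d(0) + G(3, -1)))*(-37) = (-35 + √((-3 + √(6 + 0)) + 8))*(-37) = (-35 + √((-3 + √6) + 8))*(-37) = (-35 + √(5 + √6))*(-37) = 1295 - 37*√(5 + √6)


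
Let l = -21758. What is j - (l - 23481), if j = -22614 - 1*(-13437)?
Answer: 36062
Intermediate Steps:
j = -9177 (j = -22614 + 13437 = -9177)
j - (l - 23481) = -9177 - (-21758 - 23481) = -9177 - 1*(-45239) = -9177 + 45239 = 36062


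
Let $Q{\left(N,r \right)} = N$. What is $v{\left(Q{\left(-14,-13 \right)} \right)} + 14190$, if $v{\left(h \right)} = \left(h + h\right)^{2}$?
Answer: $14974$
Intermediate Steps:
$v{\left(h \right)} = 4 h^{2}$ ($v{\left(h \right)} = \left(2 h\right)^{2} = 4 h^{2}$)
$v{\left(Q{\left(-14,-13 \right)} \right)} + 14190 = 4 \left(-14\right)^{2} + 14190 = 4 \cdot 196 + 14190 = 784 + 14190 = 14974$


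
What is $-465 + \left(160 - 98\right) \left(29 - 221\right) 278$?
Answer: $-3309777$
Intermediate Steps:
$-465 + \left(160 - 98\right) \left(29 - 221\right) 278 = -465 + 62 \left(-192\right) 278 = -465 - 3309312 = -3309777$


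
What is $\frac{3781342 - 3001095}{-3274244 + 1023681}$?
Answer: $- \frac{780247}{2250563} \approx -0.34669$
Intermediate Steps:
$\frac{3781342 - 3001095}{-3274244 + 1023681} = \frac{780247}{-2250563} = 780247 \left(- \frac{1}{2250563}\right) = - \frac{780247}{2250563}$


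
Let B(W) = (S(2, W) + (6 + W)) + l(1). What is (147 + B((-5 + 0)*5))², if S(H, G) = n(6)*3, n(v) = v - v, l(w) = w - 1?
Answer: 16384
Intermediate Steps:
l(w) = -1 + w
n(v) = 0
S(H, G) = 0 (S(H, G) = 0*3 = 0)
B(W) = 6 + W (B(W) = (0 + (6 + W)) + (-1 + 1) = (6 + W) + 0 = 6 + W)
(147 + B((-5 + 0)*5))² = (147 + (6 + (-5 + 0)*5))² = (147 + (6 - 5*5))² = (147 + (6 - 25))² = (147 - 19)² = 128² = 16384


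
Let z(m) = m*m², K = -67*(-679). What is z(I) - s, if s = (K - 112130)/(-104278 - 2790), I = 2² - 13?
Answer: -78119209/107068 ≈ -729.62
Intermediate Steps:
I = -9 (I = 4 - 13 = -9)
K = 45493
z(m) = m³
s = 66637/107068 (s = (45493 - 112130)/(-104278 - 2790) = -66637/(-107068) = -66637*(-1/107068) = 66637/107068 ≈ 0.62238)
z(I) - s = (-9)³ - 1*66637/107068 = -729 - 66637/107068 = -78119209/107068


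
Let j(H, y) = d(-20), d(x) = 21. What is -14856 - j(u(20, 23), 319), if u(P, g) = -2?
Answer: -14877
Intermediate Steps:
j(H, y) = 21
-14856 - j(u(20, 23), 319) = -14856 - 1*21 = -14856 - 21 = -14877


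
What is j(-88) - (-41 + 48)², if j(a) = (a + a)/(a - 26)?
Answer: -2705/57 ≈ -47.456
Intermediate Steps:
j(a) = 2*a/(-26 + a) (j(a) = (2*a)/(-26 + a) = 2*a/(-26 + a))
j(-88) - (-41 + 48)² = 2*(-88)/(-26 - 88) - (-41 + 48)² = 2*(-88)/(-114) - 1*7² = 2*(-88)*(-1/114) - 1*49 = 88/57 - 49 = -2705/57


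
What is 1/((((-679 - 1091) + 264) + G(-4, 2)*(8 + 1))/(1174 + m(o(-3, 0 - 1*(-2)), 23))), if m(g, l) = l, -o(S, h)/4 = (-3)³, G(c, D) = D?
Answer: -399/496 ≈ -0.80444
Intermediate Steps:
o(S, h) = 108 (o(S, h) = -4*(-3)³ = -4*(-27) = 108)
1/((((-679 - 1091) + 264) + G(-4, 2)*(8 + 1))/(1174 + m(o(-3, 0 - 1*(-2)), 23))) = 1/((((-679 - 1091) + 264) + 2*(8 + 1))/(1174 + 23)) = 1/(((-1770 + 264) + 2*9)/1197) = 1/((-1506 + 18)*(1/1197)) = 1/(-1488*1/1197) = 1/(-496/399) = -399/496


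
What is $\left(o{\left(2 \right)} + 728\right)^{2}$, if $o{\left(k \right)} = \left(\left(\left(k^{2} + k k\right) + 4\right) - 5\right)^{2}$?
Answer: $603729$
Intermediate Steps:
$o{\left(k \right)} = \left(-1 + 2 k^{2}\right)^{2}$ ($o{\left(k \right)} = \left(\left(\left(k^{2} + k^{2}\right) + 4\right) - 5\right)^{2} = \left(\left(2 k^{2} + 4\right) - 5\right)^{2} = \left(\left(4 + 2 k^{2}\right) - 5\right)^{2} = \left(-1 + 2 k^{2}\right)^{2}$)
$\left(o{\left(2 \right)} + 728\right)^{2} = \left(\left(-1 + 2 \cdot 2^{2}\right)^{2} + 728\right)^{2} = \left(\left(-1 + 2 \cdot 4\right)^{2} + 728\right)^{2} = \left(\left(-1 + 8\right)^{2} + 728\right)^{2} = \left(7^{2} + 728\right)^{2} = \left(49 + 728\right)^{2} = 777^{2} = 603729$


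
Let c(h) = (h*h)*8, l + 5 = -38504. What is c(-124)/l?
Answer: -123008/38509 ≈ -3.1943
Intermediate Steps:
l = -38509 (l = -5 - 38504 = -38509)
c(h) = 8*h² (c(h) = h²*8 = 8*h²)
c(-124)/l = (8*(-124)²)/(-38509) = (8*15376)*(-1/38509) = 123008*(-1/38509) = -123008/38509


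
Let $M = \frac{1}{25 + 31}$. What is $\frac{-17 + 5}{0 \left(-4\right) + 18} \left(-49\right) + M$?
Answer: $\frac{5491}{168} \approx 32.685$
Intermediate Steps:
$M = \frac{1}{56} \approx 0.017857$
$\frac{-17 + 5}{0 \left(-4\right) + 18} \left(-49\right) + M = \frac{-17 + 5}{0 \left(-4\right) + 18} \left(-49\right) + \frac{1}{56} = - \frac{12}{0 + 18} \left(-49\right) + \frac{1}{56} = - \frac{12}{18} \left(-49\right) + \frac{1}{56} = \left(-12\right) \frac{1}{18} \left(-49\right) + \frac{1}{56} = \left(- \frac{2}{3}\right) \left(-49\right) + \frac{1}{56} = \frac{98}{3} + \frac{1}{56} = \frac{5491}{168}$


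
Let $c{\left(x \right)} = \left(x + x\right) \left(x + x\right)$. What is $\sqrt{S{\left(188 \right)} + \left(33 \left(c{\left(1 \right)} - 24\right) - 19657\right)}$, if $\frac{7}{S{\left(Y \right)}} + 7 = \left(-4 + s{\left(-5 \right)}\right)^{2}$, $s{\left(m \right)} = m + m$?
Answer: $\frac{i \sqrt{1645674}}{9} \approx 142.54 i$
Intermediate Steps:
$s{\left(m \right)} = 2 m$
$S{\left(Y \right)} = \frac{1}{27}$ ($S{\left(Y \right)} = \frac{7}{-7 + \left(-4 + 2 \left(-5\right)\right)^{2}} = \frac{7}{-7 + \left(-4 - 10\right)^{2}} = \frac{7}{-7 + \left(-14\right)^{2}} = \frac{7}{-7 + 196} = \frac{7}{189} = 7 \cdot \frac{1}{189} = \frac{1}{27}$)
$c{\left(x \right)} = 4 x^{2}$ ($c{\left(x \right)} = 2 x 2 x = 4 x^{2}$)
$\sqrt{S{\left(188 \right)} + \left(33 \left(c{\left(1 \right)} - 24\right) - 19657\right)} = \sqrt{\frac{1}{27} + \left(33 \left(4 \cdot 1^{2} - 24\right) - 19657\right)} = \sqrt{\frac{1}{27} - \left(19657 - 33 \left(4 \cdot 1 - 24\right)\right)} = \sqrt{\frac{1}{27} - \left(19657 - 33 \left(4 - 24\right)\right)} = \sqrt{\frac{1}{27} + \left(33 \left(-20\right) - 19657\right)} = \sqrt{\frac{1}{27} - 20317} = \sqrt{- \frac{548558}{27}} = \frac{i \sqrt{1645674}}{9}$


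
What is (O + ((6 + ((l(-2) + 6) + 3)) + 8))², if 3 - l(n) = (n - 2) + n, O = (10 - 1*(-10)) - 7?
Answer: 2025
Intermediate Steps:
O = 13 (O = (10 + 10) - 7 = 20 - 7 = 13)
l(n) = 5 - 2*n (l(n) = 3 - ((n - 2) + n) = 3 - ((-2 + n) + n) = 3 - (-2 + 2*n) = 3 + (2 - 2*n) = 5 - 2*n)
(O + ((6 + ((l(-2) + 6) + 3)) + 8))² = (13 + ((6 + (((5 - 2*(-2)) + 6) + 3)) + 8))² = (13 + ((6 + (((5 + 4) + 6) + 3)) + 8))² = (13 + ((6 + ((9 + 6) + 3)) + 8))² = (13 + ((6 + (15 + 3)) + 8))² = (13 + ((6 + 18) + 8))² = (13 + (24 + 8))² = (13 + 32)² = 45² = 2025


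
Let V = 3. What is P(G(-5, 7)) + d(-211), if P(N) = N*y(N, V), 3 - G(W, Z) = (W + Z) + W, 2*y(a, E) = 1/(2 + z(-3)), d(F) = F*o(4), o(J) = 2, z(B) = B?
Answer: -425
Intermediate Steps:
d(F) = 2*F (d(F) = F*2 = 2*F)
y(a, E) = -½ (y(a, E) = 1/(2*(2 - 3)) = (½)/(-1) = (½)*(-1) = -½)
G(W, Z) = 3 - Z - 2*W (G(W, Z) = 3 - ((W + Z) + W) = 3 - (Z + 2*W) = 3 + (-Z - 2*W) = 3 - Z - 2*W)
P(N) = -N/2 (P(N) = N*(-½) = -N/2)
P(G(-5, 7)) + d(-211) = -(3 - 1*7 - 2*(-5))/2 + 2*(-211) = -(3 - 7 + 10)/2 - 422 = -½*6 - 422 = -3 - 422 = -425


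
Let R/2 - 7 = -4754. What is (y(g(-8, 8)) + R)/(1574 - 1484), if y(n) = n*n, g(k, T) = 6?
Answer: -4729/45 ≈ -105.09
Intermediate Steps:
y(n) = n²
R = -9494 (R = 14 + 2*(-4754) = 14 - 9508 = -9494)
(y(g(-8, 8)) + R)/(1574 - 1484) = (6² - 9494)/(1574 - 1484) = (36 - 9494)/90 = -9458*1/90 = -4729/45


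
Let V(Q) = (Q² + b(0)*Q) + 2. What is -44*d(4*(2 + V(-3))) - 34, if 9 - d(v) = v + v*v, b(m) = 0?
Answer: 120834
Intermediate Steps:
V(Q) = 2 + Q² (V(Q) = (Q² + 0*Q) + 2 = (Q² + 0) + 2 = Q² + 2 = 2 + Q²)
d(v) = 9 - v - v² (d(v) = 9 - (v + v*v) = 9 - (v + v²) = 9 + (-v - v²) = 9 - v - v²)
-44*d(4*(2 + V(-3))) - 34 = -44*(9 - 4*(2 + (2 + (-3)²)) - (4*(2 + (2 + (-3)²)))²) - 34 = -44*(9 - 4*(2 + (2 + 9)) - (4*(2 + (2 + 9)))²) - 34 = -44*(9 - 4*(2 + 11) - (4*(2 + 11))²) - 34 = -44*(9 - 4*13 - (4*13)²) - 34 = -44*(9 - 1*52 - 1*52²) - 34 = -44*(9 - 52 - 1*2704) - 34 = -44*(9 - 52 - 2704) - 34 = -44*(-2747) - 34 = 120868 - 34 = 120834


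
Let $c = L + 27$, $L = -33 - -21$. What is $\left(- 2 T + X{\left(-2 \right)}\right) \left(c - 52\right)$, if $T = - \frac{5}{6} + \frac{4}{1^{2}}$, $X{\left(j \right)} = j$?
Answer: $\frac{925}{3} \approx 308.33$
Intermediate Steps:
$T = \frac{19}{6}$ ($T = \left(-5\right) \frac{1}{6} + \frac{4}{1} = - \frac{5}{6} + 4 \cdot 1 = - \frac{5}{6} + 4 = \frac{19}{6} \approx 3.1667$)
$L = -12$ ($L = -33 + 21 = -12$)
$c = 15$ ($c = -12 + 27 = 15$)
$\left(- 2 T + X{\left(-2 \right)}\right) \left(c - 52\right) = \left(\left(-2\right) \frac{19}{6} - 2\right) \left(15 - 52\right) = \left(- \frac{19}{3} - 2\right) \left(-37\right) = \left(- \frac{25}{3}\right) \left(-37\right) = \frac{925}{3}$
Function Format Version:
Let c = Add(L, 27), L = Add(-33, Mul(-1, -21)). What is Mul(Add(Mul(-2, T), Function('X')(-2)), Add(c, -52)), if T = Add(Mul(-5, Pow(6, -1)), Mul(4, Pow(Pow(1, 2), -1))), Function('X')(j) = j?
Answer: Rational(925, 3) ≈ 308.33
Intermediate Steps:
T = Rational(19, 6) (T = Add(Mul(-5, Rational(1, 6)), Mul(4, Pow(1, -1))) = Add(Rational(-5, 6), Mul(4, 1)) = Add(Rational(-5, 6), 4) = Rational(19, 6) ≈ 3.1667)
L = -12 (L = Add(-33, 21) = -12)
c = 15 (c = Add(-12, 27) = 15)
Mul(Add(Mul(-2, T), Function('X')(-2)), Add(c, -52)) = Mul(Add(Mul(-2, Rational(19, 6)), -2), Add(15, -52)) = Mul(Add(Rational(-19, 3), -2), -37) = Mul(Rational(-25, 3), -37) = Rational(925, 3)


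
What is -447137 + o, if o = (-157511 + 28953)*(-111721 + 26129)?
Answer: 11003089199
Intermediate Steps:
o = 11003536336 (o = -128558*(-85592) = 11003536336)
-447137 + o = -447137 + 11003536336 = 11003089199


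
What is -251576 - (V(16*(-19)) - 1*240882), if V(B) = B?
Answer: -10390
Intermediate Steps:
-251576 - (V(16*(-19)) - 1*240882) = -251576 - (16*(-19) - 1*240882) = -251576 - (-304 - 240882) = -251576 - 1*(-241186) = -251576 + 241186 = -10390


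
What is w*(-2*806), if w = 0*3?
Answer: 0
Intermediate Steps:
w = 0
w*(-2*806) = 0*(-2*806) = 0*(-1612) = 0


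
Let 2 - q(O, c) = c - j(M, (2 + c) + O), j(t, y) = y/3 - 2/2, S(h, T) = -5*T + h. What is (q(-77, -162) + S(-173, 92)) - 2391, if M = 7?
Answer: -2940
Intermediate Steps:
S(h, T) = h - 5*T
j(t, y) = -1 + y/3 (j(t, y) = y*(⅓) - 2*½ = y/3 - 1 = -1 + y/3)
q(O, c) = 5/3 - 2*c/3 + O/3 (q(O, c) = 2 - (c - (-1 + ((2 + c) + O)/3)) = 2 - (c - (-1 + (2 + O + c)/3)) = 2 - (c - (-1 + (⅔ + O/3 + c/3))) = 2 - (c - (-⅓ + O/3 + c/3)) = 2 - (c + (⅓ - O/3 - c/3)) = 2 - (⅓ - O/3 + 2*c/3) = 2 + (-⅓ - 2*c/3 + O/3) = 5/3 - 2*c/3 + O/3)
(q(-77, -162) + S(-173, 92)) - 2391 = ((5/3 - ⅔*(-162) + (⅓)*(-77)) + (-173 - 5*92)) - 2391 = ((5/3 + 108 - 77/3) + (-173 - 460)) - 2391 = (84 - 633) - 2391 = -549 - 2391 = -2940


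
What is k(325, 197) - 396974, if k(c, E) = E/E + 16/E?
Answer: -78203665/197 ≈ -3.9697e+5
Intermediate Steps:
k(c, E) = 1 + 16/E
k(325, 197) - 396974 = (16 + 197)/197 - 396974 = (1/197)*213 - 396974 = 213/197 - 396974 = -78203665/197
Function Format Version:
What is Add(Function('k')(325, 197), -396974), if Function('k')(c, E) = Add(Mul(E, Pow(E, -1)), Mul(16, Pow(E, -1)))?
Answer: Rational(-78203665, 197) ≈ -3.9697e+5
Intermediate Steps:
Function('k')(c, E) = Add(1, Mul(16, Pow(E, -1)))
Add(Function('k')(325, 197), -396974) = Add(Mul(Pow(197, -1), Add(16, 197)), -396974) = Add(Mul(Rational(1, 197), 213), -396974) = Add(Rational(213, 197), -396974) = Rational(-78203665, 197)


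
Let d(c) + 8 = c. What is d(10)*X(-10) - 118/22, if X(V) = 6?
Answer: 73/11 ≈ 6.6364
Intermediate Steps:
d(c) = -8 + c
d(10)*X(-10) - 118/22 = (-8 + 10)*6 - 118/22 = 2*6 - 118*1/22 = 12 - 59/11 = 73/11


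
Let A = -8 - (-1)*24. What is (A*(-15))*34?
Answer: -8160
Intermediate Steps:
A = 16 (A = -8 - 1*(-24) = -8 + 24 = 16)
(A*(-15))*34 = (16*(-15))*34 = -240*34 = -8160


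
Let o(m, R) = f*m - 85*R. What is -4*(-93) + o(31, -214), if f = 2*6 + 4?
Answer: 19058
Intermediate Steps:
f = 16 (f = 12 + 4 = 16)
o(m, R) = -85*R + 16*m (o(m, R) = 16*m - 85*R = -85*R + 16*m)
-4*(-93) + o(31, -214) = -4*(-93) + (-85*(-214) + 16*31) = 372 + (18190 + 496) = 372 + 18686 = 19058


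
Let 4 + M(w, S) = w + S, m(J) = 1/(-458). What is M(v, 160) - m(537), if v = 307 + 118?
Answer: 266099/458 ≈ 581.00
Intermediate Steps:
m(J) = -1/458
v = 425
M(w, S) = -4 + S + w (M(w, S) = -4 + (w + S) = -4 + (S + w) = -4 + S + w)
M(v, 160) - m(537) = (-4 + 160 + 425) - 1*(-1/458) = 581 + 1/458 = 266099/458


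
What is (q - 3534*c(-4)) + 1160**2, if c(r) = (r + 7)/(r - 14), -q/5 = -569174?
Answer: 4192059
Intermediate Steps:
q = 2845870 (q = -5*(-569174) = 2845870)
c(r) = (7 + r)/(-14 + r)
(q - 3534*c(-4)) + 1160**2 = (2845870 - 3534*(7 - 4)/(-14 - 4)) + 1160**2 = (2845870 - 3534*3/(-18)) + 1345600 = (2845870 - (-589)*3/3) + 1345600 = (2845870 - 3534*(-1/6)) + 1345600 = (2845870 + 589) + 1345600 = 2846459 + 1345600 = 4192059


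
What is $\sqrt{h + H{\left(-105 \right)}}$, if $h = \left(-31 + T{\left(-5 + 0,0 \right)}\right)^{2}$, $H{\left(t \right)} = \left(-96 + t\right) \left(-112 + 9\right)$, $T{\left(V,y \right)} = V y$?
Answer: $4 \sqrt{1354} \approx 147.19$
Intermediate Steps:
$H{\left(t \right)} = 9888 - 103 t$ ($H{\left(t \right)} = \left(-96 + t\right) \left(-103\right) = 9888 - 103 t$)
$h = 961$ ($h = \left(-31 + \left(-5 + 0\right) 0\right)^{2} = \left(-31 - 0\right)^{2} = \left(-31 + 0\right)^{2} = \left(-31\right)^{2} = 961$)
$\sqrt{h + H{\left(-105 \right)}} = \sqrt{961 + \left(9888 - -10815\right)} = \sqrt{961 + \left(9888 + 10815\right)} = \sqrt{961 + 20703} = \sqrt{21664} = 4 \sqrt{1354}$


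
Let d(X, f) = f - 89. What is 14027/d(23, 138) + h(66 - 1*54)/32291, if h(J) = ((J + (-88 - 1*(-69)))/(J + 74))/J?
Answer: 9539594369/33324312 ≈ 286.27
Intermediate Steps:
d(X, f) = -89 + f
h(J) = (-19 + J)/(J*(74 + J)) (h(J) = ((J + (-88 + 69))/(74 + J))/J = ((J - 19)/(74 + J))/J = ((-19 + J)/(74 + J))/J = (-19 + J)/(J*(74 + J)))
14027/d(23, 138) + h(66 - 1*54)/32291 = 14027/(-89 + 138) + ((-19 + (66 - 1*54))/((66 - 1*54)*(74 + (66 - 1*54))))/32291 = 14027/49 + ((-19 + (66 - 54))/((66 - 54)*(74 + (66 - 54))))*(1/32291) = 14027*(1/49) + ((-19 + 12)/(12*(74 + 12)))*(1/32291) = 14027/49 + ((1/12)*(-7)/86)*(1/32291) = 14027/49 + ((1/12)*(1/86)*(-7))*(1/32291) = 14027/49 - 7/1032*1/32291 = 14027/49 - 1/4760616 = 9539594369/33324312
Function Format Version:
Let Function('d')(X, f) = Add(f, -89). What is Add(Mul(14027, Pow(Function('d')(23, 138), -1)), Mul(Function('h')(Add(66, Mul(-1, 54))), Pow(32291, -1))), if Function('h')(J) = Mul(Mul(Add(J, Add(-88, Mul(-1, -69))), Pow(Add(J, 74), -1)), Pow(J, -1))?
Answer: Rational(9539594369, 33324312) ≈ 286.27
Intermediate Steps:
Function('d')(X, f) = Add(-89, f)
Function('h')(J) = Mul(Pow(J, -1), Pow(Add(74, J), -1), Add(-19, J)) (Function('h')(J) = Mul(Mul(Add(J, Add(-88, 69)), Pow(Add(74, J), -1)), Pow(J, -1)) = Mul(Mul(Add(J, -19), Pow(Add(74, J), -1)), Pow(J, -1)) = Mul(Mul(Add(-19, J), Pow(Add(74, J), -1)), Pow(J, -1)) = Mul(Mul(Pow(Add(74, J), -1), Add(-19, J)), Pow(J, -1)) = Mul(Pow(J, -1), Pow(Add(74, J), -1), Add(-19, J)))
Add(Mul(14027, Pow(Function('d')(23, 138), -1)), Mul(Function('h')(Add(66, Mul(-1, 54))), Pow(32291, -1))) = Add(Mul(14027, Pow(Add(-89, 138), -1)), Mul(Mul(Pow(Add(66, Mul(-1, 54)), -1), Pow(Add(74, Add(66, Mul(-1, 54))), -1), Add(-19, Add(66, Mul(-1, 54)))), Pow(32291, -1))) = Add(Mul(14027, Pow(49, -1)), Mul(Mul(Pow(Add(66, -54), -1), Pow(Add(74, Add(66, -54)), -1), Add(-19, Add(66, -54))), Rational(1, 32291))) = Add(Mul(14027, Rational(1, 49)), Mul(Mul(Pow(12, -1), Pow(Add(74, 12), -1), Add(-19, 12)), Rational(1, 32291))) = Add(Rational(14027, 49), Mul(Mul(Rational(1, 12), Pow(86, -1), -7), Rational(1, 32291))) = Add(Rational(14027, 49), Mul(Mul(Rational(1, 12), Rational(1, 86), -7), Rational(1, 32291))) = Add(Rational(14027, 49), Mul(Rational(-7, 1032), Rational(1, 32291))) = Add(Rational(14027, 49), Rational(-1, 4760616)) = Rational(9539594369, 33324312)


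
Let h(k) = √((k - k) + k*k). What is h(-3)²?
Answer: 9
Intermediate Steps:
h(k) = √(k²) (h(k) = √(0 + k²) = √(k²))
h(-3)² = (√((-3)²))² = (√9)² = 3² = 9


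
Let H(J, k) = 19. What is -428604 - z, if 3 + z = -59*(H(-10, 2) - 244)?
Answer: -441876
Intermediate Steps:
z = 13272 (z = -3 - 59*(19 - 244) = -3 - 59*(-225) = -3 + 13275 = 13272)
-428604 - z = -428604 - 1*13272 = -428604 - 13272 = -441876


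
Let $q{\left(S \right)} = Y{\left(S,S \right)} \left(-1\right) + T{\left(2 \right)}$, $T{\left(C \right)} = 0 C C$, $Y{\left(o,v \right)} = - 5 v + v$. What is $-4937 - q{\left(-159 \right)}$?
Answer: $-4301$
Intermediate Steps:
$Y{\left(o,v \right)} = - 4 v$
$T{\left(C \right)} = 0$ ($T{\left(C \right)} = 0 C = 0$)
$q{\left(S \right)} = 4 S$ ($q{\left(S \right)} = - 4 S \left(-1\right) + 0 = 4 S + 0 = 4 S$)
$-4937 - q{\left(-159 \right)} = -4937 - 4 \left(-159\right) = -4937 - -636 = -4937 + 636 = -4301$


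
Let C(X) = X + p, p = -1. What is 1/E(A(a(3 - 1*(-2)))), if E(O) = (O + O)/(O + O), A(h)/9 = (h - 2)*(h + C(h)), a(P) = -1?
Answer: 1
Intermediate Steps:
C(X) = -1 + X (C(X) = X - 1 = -1 + X)
A(h) = 9*(-1 + 2*h)*(-2 + h) (A(h) = 9*((h - 2)*(h + (-1 + h))) = 9*((-2 + h)*(-1 + 2*h)) = 9*((-1 + 2*h)*(-2 + h)) = 9*(-1 + 2*h)*(-2 + h))
E(O) = 1 (E(O) = (2*O)/((2*O)) = (2*O)*(1/(2*O)) = 1)
1/E(A(a(3 - 1*(-2)))) = 1/1 = 1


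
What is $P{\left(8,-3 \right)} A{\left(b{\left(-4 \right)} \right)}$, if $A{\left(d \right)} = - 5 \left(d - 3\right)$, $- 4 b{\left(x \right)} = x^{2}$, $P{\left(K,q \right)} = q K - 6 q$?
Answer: $-210$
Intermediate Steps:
$P{\left(K,q \right)} = - 6 q + K q$ ($P{\left(K,q \right)} = K q - 6 q = - 6 q + K q$)
$b{\left(x \right)} = - \frac{x^{2}}{4}$
$A{\left(d \right)} = 15 - 5 d$ ($A{\left(d \right)} = - 5 \left(-3 + d\right) = 15 - 5 d$)
$P{\left(8,-3 \right)} A{\left(b{\left(-4 \right)} \right)} = - 3 \left(-6 + 8\right) \left(15 - 5 \left(- \frac{\left(-4\right)^{2}}{4}\right)\right) = \left(-3\right) 2 \left(15 - 5 \left(\left(- \frac{1}{4}\right) 16\right)\right) = - 6 \left(15 - -20\right) = - 6 \left(15 + 20\right) = \left(-6\right) 35 = -210$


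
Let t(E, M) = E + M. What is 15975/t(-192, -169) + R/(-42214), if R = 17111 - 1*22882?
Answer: -672285319/15239254 ≈ -44.115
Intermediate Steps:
R = -5771 (R = 17111 - 22882 = -5771)
15975/t(-192, -169) + R/(-42214) = 15975/(-192 - 169) - 5771/(-42214) = 15975/(-361) - 5771*(-1/42214) = 15975*(-1/361) + 5771/42214 = -15975/361 + 5771/42214 = -672285319/15239254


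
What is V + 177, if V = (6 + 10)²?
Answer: 433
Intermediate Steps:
V = 256 (V = 16² = 256)
V + 177 = 256 + 177 = 433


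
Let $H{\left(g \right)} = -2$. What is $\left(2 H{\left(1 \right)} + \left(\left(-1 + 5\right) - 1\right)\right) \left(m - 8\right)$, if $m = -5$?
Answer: $13$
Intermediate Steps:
$\left(2 H{\left(1 \right)} + \left(\left(-1 + 5\right) - 1\right)\right) \left(m - 8\right) = \left(2 \left(-2\right) + \left(\left(-1 + 5\right) - 1\right)\right) \left(-5 - 8\right) = \left(-4 + \left(4 - 1\right)\right) \left(-13\right) = \left(-4 + 3\right) \left(-13\right) = \left(-1\right) \left(-13\right) = 13$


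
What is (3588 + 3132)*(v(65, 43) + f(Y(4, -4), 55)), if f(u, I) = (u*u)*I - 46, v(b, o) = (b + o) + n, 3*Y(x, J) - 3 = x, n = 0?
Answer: 7286720/3 ≈ 2.4289e+6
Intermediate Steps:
Y(x, J) = 1 + x/3
v(b, o) = b + o (v(b, o) = (b + o) + 0 = b + o)
f(u, I) = -46 + I*u² (f(u, I) = u²*I - 46 = I*u² - 46 = -46 + I*u²)
(3588 + 3132)*(v(65, 43) + f(Y(4, -4), 55)) = (3588 + 3132)*((65 + 43) + (-46 + 55*(1 + (⅓)*4)²)) = 6720*(108 + (-46 + 55*(1 + 4/3)²)) = 6720*(108 + (-46 + 55*(7/3)²)) = 6720*(108 + (-46 + 55*(49/9))) = 6720*(108 + (-46 + 2695/9)) = 6720*(108 + 2281/9) = 6720*(3253/9) = 7286720/3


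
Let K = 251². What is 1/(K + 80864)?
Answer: 1/143865 ≈ 6.9510e-6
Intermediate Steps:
K = 63001
1/(K + 80864) = 1/(63001 + 80864) = 1/143865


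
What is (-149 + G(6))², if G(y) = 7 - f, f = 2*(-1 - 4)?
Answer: 17424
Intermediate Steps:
f = -10 (f = 2*(-5) = -10)
G(y) = 17 (G(y) = 7 - 1*(-10) = 7 + 10 = 17)
(-149 + G(6))² = (-149 + 17)² = (-132)² = 17424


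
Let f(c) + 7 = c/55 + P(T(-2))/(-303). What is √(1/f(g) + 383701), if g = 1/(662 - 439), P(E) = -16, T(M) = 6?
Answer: √255753673078914010294/25817522 ≈ 619.44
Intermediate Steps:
g = 1/223 ≈ 0.0044843
f(c) = -2105/303 + c/55 (f(c) = -7 + (c/55 - 16/(-303)) = -7 + (c*(1/55) - 16*(-1/303)) = -7 + (c/55 + 16/303) = -7 + (16/303 + c/55) = -2105/303 + c/55)
√(1/f(g) + 383701) = √(1/(-2105/303 + (1/55)*(1/223)) + 383701) = √(1/(-2105/303 + 1/12265) + 383701) = √(1/(-25817522/3716295) + 383701) = √(-3716295/25817522 + 383701) = √(9906205292627/25817522) = √255753673078914010294/25817522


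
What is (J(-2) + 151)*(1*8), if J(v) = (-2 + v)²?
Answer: 1336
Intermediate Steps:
(J(-2) + 151)*(1*8) = ((-2 - 2)² + 151)*(1*8) = ((-4)² + 151)*8 = (16 + 151)*8 = 167*8 = 1336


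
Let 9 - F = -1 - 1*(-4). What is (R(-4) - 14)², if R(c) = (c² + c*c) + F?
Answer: 576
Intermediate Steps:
F = 6 (F = 9 - (-1 - 1*(-4)) = 9 - (-1 + 4) = 9 - 1*3 = 9 - 3 = 6)
R(c) = 6 + 2*c² (R(c) = (c² + c*c) + 6 = (c² + c²) + 6 = 2*c² + 6 = 6 + 2*c²)
(R(-4) - 14)² = ((6 + 2*(-4)²) - 14)² = ((6 + 2*16) - 14)² = ((6 + 32) - 14)² = (38 - 14)² = 24² = 576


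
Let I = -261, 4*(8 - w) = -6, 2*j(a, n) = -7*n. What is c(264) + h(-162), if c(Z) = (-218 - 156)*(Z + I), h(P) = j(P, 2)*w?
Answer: -2377/2 ≈ -1188.5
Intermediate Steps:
j(a, n) = -7*n/2 (j(a, n) = (-7*n)/2 = -7*n/2)
w = 19/2 (w = 8 - 1/4*(-6) = 8 + 3/2 = 19/2 ≈ 9.5000)
h(P) = -133/2 (h(P) = -7/2*2*(19/2) = -7*19/2 = -133/2)
c(Z) = 97614 - 374*Z (c(Z) = (-218 - 156)*(Z - 261) = -374*(-261 + Z) = 97614 - 374*Z)
c(264) + h(-162) = (97614 - 374*264) - 133/2 = (97614 - 98736) - 133/2 = -1122 - 133/2 = -2377/2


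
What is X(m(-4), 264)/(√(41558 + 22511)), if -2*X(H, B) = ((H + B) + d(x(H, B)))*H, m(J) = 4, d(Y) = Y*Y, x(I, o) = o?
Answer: -139928*√64069/64069 ≈ -552.82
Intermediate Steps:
d(Y) = Y²
X(H, B) = -H*(B + H + B²)/2 (X(H, B) = -((H + B) + B²)*H/2 = -((B + H) + B²)*H/2 = -(B + H + B²)*H/2 = -H*(B + H + B²)/2)
X(m(-4), 264)/(√(41558 + 22511)) = (-½*4*(264 + 4 + 264²))/(√(41558 + 22511)) = (-½*4*(264 + 4 + 69696))/(√64069) = (-½*4*69964)*(√64069/64069) = -139928*√64069/64069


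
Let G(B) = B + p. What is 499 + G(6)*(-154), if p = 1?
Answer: -579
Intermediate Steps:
G(B) = 1 + B (G(B) = B + 1 = 1 + B)
499 + G(6)*(-154) = 499 + (1 + 6)*(-154) = 499 + 7*(-154) = 499 - 1078 = -579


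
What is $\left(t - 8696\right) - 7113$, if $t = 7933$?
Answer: $-7876$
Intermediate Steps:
$\left(t - 8696\right) - 7113 = \left(7933 - 8696\right) - 7113 = -763 - 7113 = -7876$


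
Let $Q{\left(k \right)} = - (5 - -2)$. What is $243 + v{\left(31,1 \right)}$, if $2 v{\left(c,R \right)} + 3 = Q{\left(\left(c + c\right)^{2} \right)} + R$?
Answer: $\frac{477}{2} \approx 238.5$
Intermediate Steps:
$Q{\left(k \right)} = -7$ ($Q{\left(k \right)} = - (5 + 2) = \left(-1\right) 7 = -7$)
$v{\left(c,R \right)} = -5 + \frac{R}{2}$ ($v{\left(c,R \right)} = - \frac{3}{2} + \frac{-7 + R}{2} = - \frac{3}{2} + \left(- \frac{7}{2} + \frac{R}{2}\right) = -5 + \frac{R}{2}$)
$243 + v{\left(31,1 \right)} = 243 + \left(-5 + \frac{1}{2} \cdot 1\right) = 243 + \left(-5 + \frac{1}{2}\right) = 243 - \frac{9}{2} = \frac{477}{2}$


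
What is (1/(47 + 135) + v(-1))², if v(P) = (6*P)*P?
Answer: 1194649/33124 ≈ 36.066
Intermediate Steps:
v(P) = 6*P²
(1/(47 + 135) + v(-1))² = (1/(47 + 135) + 6*(-1)²)² = (1/182 + 6*1)² = (1/182 + 6)² = (1093/182)² = 1194649/33124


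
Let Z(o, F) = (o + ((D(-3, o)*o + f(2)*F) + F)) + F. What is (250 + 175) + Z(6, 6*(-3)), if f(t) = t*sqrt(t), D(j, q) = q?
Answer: 431 - 36*sqrt(2) ≈ 380.09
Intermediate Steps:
f(t) = t**(3/2)
Z(o, F) = o + o**2 + 2*F + 2*F*sqrt(2) (Z(o, F) = (o + ((o*o + 2**(3/2)*F) + F)) + F = (o + ((o**2 + (2*sqrt(2))*F) + F)) + F = (o + ((o**2 + 2*F*sqrt(2)) + F)) + F = (o + (F + o**2 + 2*F*sqrt(2))) + F = (F + o + o**2 + 2*F*sqrt(2)) + F = o + o**2 + 2*F + 2*F*sqrt(2))
(250 + 175) + Z(6, 6*(-3)) = (250 + 175) + (6 + 6**2 + 2*(6*(-3)) + 2*(6*(-3))*sqrt(2)) = 425 + (6 + 36 + 2*(-18) + 2*(-18)*sqrt(2)) = 425 + (6 + 36 - 36 - 36*sqrt(2)) = 425 + (6 - 36*sqrt(2)) = 431 - 36*sqrt(2)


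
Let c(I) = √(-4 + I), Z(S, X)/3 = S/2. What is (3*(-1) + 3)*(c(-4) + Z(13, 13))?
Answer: 0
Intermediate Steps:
Z(S, X) = 3*S/2 (Z(S, X) = 3*(S/2) = 3*S/2)
(3*(-1) + 3)*(c(-4) + Z(13, 13)) = (3*(-1) + 3)*(√(-4 - 4) + (3/2)*13) = (-3 + 3)*(√(-8) + 39/2) = 0*(2*I*√2 + 39/2) = 0*(39/2 + 2*I*√2) = 0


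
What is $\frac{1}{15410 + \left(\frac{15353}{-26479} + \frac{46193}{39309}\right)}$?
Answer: $\frac{1040863011}{16040318632880} \approx 6.489 \cdot 10^{-5}$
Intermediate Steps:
$\frac{1}{15410 + \left(\frac{15353}{-26479} + \frac{46193}{39309}\right)} = \frac{1}{15410 + \left(15353 \left(- \frac{1}{26479}\right) + 46193 \cdot \frac{1}{39309}\right)} = \frac{1}{15410 + \left(- \frac{15353}{26479} + \frac{46193}{39309}\right)} = \frac{1}{15410 + \frac{619633370}{1040863011}} = \frac{1}{\frac{16040318632880}{1040863011}} = \frac{1040863011}{16040318632880}$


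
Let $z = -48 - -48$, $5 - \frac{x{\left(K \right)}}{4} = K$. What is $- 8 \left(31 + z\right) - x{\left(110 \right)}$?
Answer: $172$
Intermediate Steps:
$x{\left(K \right)} = 20 - 4 K$
$z = 0$ ($z = -48 + 48 = 0$)
$- 8 \left(31 + z\right) - x{\left(110 \right)} = - 8 \left(31 + 0\right) - \left(20 - 440\right) = \left(-8\right) 31 - \left(20 - 440\right) = -248 - -420 = -248 + 420 = 172$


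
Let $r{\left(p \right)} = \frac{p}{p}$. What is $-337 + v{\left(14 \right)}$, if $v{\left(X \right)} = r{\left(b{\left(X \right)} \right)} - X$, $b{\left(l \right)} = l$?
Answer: $-350$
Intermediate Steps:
$r{\left(p \right)} = 1$
$v{\left(X \right)} = 1 - X$
$-337 + v{\left(14 \right)} = -337 + \left(1 - 14\right) = -337 - 13 = -350$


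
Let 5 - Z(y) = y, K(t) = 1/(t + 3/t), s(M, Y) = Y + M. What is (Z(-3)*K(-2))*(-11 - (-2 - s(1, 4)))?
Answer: 64/7 ≈ 9.1429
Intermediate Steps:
s(M, Y) = M + Y
Z(y) = 5 - y
(Z(-3)*K(-2))*(-11 - (-2 - s(1, 4))) = ((5 - 1*(-3))*(-2/(3 + (-2)²)))*(-11 - (-2 - (1 + 4))) = ((5 + 3)*(-2/(3 + 4)))*(-11 - (-2 - 1*5)) = (8*(-2/7))*(-11 - (-2 - 5)) = (8*(-2*⅐))*(-11 - 1*(-7)) = (8*(-2/7))*(-11 + 7) = -16/7*(-4) = 64/7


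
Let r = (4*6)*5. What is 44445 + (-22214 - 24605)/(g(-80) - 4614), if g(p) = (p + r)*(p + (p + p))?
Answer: 631788049/14214 ≈ 44448.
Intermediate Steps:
r = 120 (r = 24*5 = 120)
g(p) = 3*p*(120 + p) (g(p) = (p + 120)*(p + (p + p)) = (120 + p)*(p + 2*p) = (120 + p)*(3*p) = 3*p*(120 + p))
44445 + (-22214 - 24605)/(g(-80) - 4614) = 44445 + (-22214 - 24605)/(3*(-80)*(120 - 80) - 4614) = 44445 - 46819/(3*(-80)*40 - 4614) = 44445 - 46819/(-9600 - 4614) = 44445 - 46819/(-14214) = 44445 - 46819*(-1/14214) = 44445 + 46819/14214 = 631788049/14214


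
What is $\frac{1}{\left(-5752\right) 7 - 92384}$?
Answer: $- \frac{1}{132648} \approx -7.5388 \cdot 10^{-6}$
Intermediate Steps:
$\frac{1}{\left(-5752\right) 7 - 92384} = \frac{1}{-40264 - 92384} = \frac{1}{-132648} = - \frac{1}{132648}$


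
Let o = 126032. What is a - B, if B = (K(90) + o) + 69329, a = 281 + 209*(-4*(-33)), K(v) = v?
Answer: -167582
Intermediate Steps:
a = 27869 (a = 281 + 209*132 = 281 + 27588 = 27869)
B = 195451 (B = (90 + 126032) + 69329 = 126122 + 69329 = 195451)
a - B = 27869 - 1*195451 = 27869 - 195451 = -167582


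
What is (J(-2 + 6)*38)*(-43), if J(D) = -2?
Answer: 3268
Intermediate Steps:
(J(-2 + 6)*38)*(-43) = -2*38*(-43) = -76*(-43) = 3268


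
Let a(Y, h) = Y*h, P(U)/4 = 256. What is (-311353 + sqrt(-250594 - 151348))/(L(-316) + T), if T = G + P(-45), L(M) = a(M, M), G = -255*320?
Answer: -311353/19280 + I*sqrt(401942)/19280 ≈ -16.149 + 0.032883*I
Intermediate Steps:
G = -81600
P(U) = 1024 (P(U) = 4*256 = 1024)
L(M) = M**2 (L(M) = M*M = M**2)
T = -80576 (T = -81600 + 1024 = -80576)
(-311353 + sqrt(-250594 - 151348))/(L(-316) + T) = (-311353 + sqrt(-250594 - 151348))/((-316)**2 - 80576) = (-311353 + sqrt(-401942))/(99856 - 80576) = (-311353 + I*sqrt(401942))/19280 = (-311353 + I*sqrt(401942))*(1/19280) = -311353/19280 + I*sqrt(401942)/19280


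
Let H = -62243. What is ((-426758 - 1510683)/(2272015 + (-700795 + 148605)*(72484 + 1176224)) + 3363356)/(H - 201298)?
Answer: -773035759378173407/60572421433268735 ≈ -12.762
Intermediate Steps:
((-426758 - 1510683)/(2272015 + (-700795 + 148605)*(72484 + 1176224)) + 3363356)/(H - 201298) = ((-426758 - 1510683)/(2272015 + (-700795 + 148605)*(72484 + 1176224)) + 3363356)/(-62243 - 201298) = (-1937441/(2272015 - 552190*1248708) + 3363356)/(-263541) = (-1937441/(2272015 - 689524070520) + 3363356)*(-1/263541) = (-1937441/(-689521798505) + 3363356)*(-1/263541) = (-1937441*(-1/689521798505) + 3363356)*(-1/263541) = (1937441/689521798505 + 3363356)*(-1/263541) = (2319107278134520221/689521798505)*(-1/263541) = -773035759378173407/60572421433268735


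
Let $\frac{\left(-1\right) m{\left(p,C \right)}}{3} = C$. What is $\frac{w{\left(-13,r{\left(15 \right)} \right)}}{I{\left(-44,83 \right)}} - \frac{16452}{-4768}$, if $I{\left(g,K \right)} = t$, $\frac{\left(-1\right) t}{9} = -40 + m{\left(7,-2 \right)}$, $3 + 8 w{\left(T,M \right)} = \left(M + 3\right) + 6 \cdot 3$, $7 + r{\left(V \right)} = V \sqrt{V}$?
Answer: $\frac{1260217}{364752} + \frac{5 \sqrt{15}}{816} \approx 3.4787$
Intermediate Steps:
$r{\left(V \right)} = -7 + V^{\frac{3}{2}}$ ($r{\left(V \right)} = -7 + V \sqrt{V} = -7 + V^{\frac{3}{2}}$)
$m{\left(p,C \right)} = - 3 C$
$w{\left(T,M \right)} = \frac{9}{4} + \frac{M}{8}$ ($w{\left(T,M \right)} = - \frac{3}{8} + \frac{\left(M + 3\right) + 6 \cdot 3}{8} = - \frac{3}{8} + \frac{\left(3 + M\right) + 18}{8} = - \frac{3}{8} + \frac{21 + M}{8} = - \frac{3}{8} + \left(\frac{21}{8} + \frac{M}{8}\right) = \frac{9}{4} + \frac{M}{8}$)
$t = 306$ ($t = - 9 \left(-40 - -6\right) = - 9 \left(-40 + 6\right) = \left(-9\right) \left(-34\right) = 306$)
$I{\left(g,K \right)} = 306$
$\frac{w{\left(-13,r{\left(15 \right)} \right)}}{I{\left(-44,83 \right)}} - \frac{16452}{-4768} = \frac{\frac{9}{4} + \frac{-7 + 15^{\frac{3}{2}}}{8}}{306} - \frac{16452}{-4768} = \left(\frac{9}{4} + \frac{-7 + 15 \sqrt{15}}{8}\right) \frac{1}{306} - - \frac{4113}{1192} = \left(\frac{9}{4} - \left(\frac{7}{8} - \frac{15 \sqrt{15}}{8}\right)\right) \frac{1}{306} + \frac{4113}{1192} = \left(\frac{11}{8} + \frac{15 \sqrt{15}}{8}\right) \frac{1}{306} + \frac{4113}{1192} = \left(\frac{11}{2448} + \frac{5 \sqrt{15}}{816}\right) + \frac{4113}{1192} = \frac{1260217}{364752} + \frac{5 \sqrt{15}}{816}$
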